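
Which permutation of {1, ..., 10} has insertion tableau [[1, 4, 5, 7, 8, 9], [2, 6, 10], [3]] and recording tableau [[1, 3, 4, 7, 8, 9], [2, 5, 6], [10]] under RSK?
3 2 6 10 4 5 7 8 9 1

Reverse the RSK construction: for i from n down to 1, find the cell of Q containing i, remove the entry at that cell from P, and reverse-bump it up through P; the value ejected from row 1 is w(i).

Step i=10: Q has 10 at row 3, column 1; remove 3 from row 3 of P and reverse-bump: 3 enters row 2 and ejects 2; 2 enters row 1 and ejects 1. So w(10) = 1. P is now [[2, 4, 5, 7, 8, 9], [3, 6, 10]].
Step i=9: Q has 9 at row 1, column 6; remove that cell from P, ejecting 9. So w(9) = 9. P is now [[2, 4, 5, 7, 8], [3, 6, 10]].
Step i=8: Q has 8 at row 1, column 5; remove that cell from P, ejecting 8. So w(8) = 8. P is now [[2, 4, 5, 7], [3, 6, 10]].
Step i=7: Q has 7 at row 1, column 4; remove that cell from P, ejecting 7. So w(7) = 7. P is now [[2, 4, 5], [3, 6, 10]].
Step i=6: Q has 6 at row 2, column 3; remove 10 from row 2 of P and reverse-bump: 10 enters row 1 and ejects 5. So w(6) = 5. P is now [[2, 4, 10], [3, 6]].
Step i=5: Q has 5 at row 2, column 2; remove 6 from row 2 of P and reverse-bump: 6 enters row 1 and ejects 4. So w(5) = 4. P is now [[2, 6, 10], [3]].
Step i=4: Q has 4 at row 1, column 3; remove that cell from P, ejecting 10. So w(4) = 10. P is now [[2, 6], [3]].
Step i=3: Q has 3 at row 1, column 2; remove that cell from P, ejecting 6. So w(3) = 6. P is now [[2], [3]].
Step i=2: Q has 2 at row 2, column 1; remove 3 from row 2 of P and reverse-bump: 3 enters row 1 and ejects 2. So w(2) = 2. P is now [[3]].
Step i=1: Q has 1 at row 1, column 1; remove that cell from P, ejecting 3. So w(1) = 3. P is now [].

So w = 3 2 6 10 4 5 7 8 9 1.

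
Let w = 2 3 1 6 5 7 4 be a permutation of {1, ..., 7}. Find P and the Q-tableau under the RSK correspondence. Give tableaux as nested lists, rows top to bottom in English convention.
Insert each entry of the permutation into P by Schensted row insertion, recording in Q the position of each new cell.

Insert 2: appended to row 1. P = [[2]], Q = [[1]].
Insert 3: appended to row 1. P = [[2, 3]], Q = [[1, 2]].
Insert 1: 1 bumps 2 from row 1; 2 starts row 2. P = [[1, 3], [2]], Q = [[1, 2], [3]].
Insert 6: appended to row 1. P = [[1, 3, 6], [2]], Q = [[1, 2, 4], [3]].
Insert 5: 5 bumps 6 from row 1; 6 appends to row 2. P = [[1, 3, 5], [2, 6]], Q = [[1, 2, 4], [3, 5]].
Insert 7: appended to row 1. P = [[1, 3, 5, 7], [2, 6]], Q = [[1, 2, 4, 6], [3, 5]].
Insert 4: 4 bumps 5 from row 1; 5 bumps 6 from row 2; 6 starts row 3. P = [[1, 3, 4, 7], [2, 5], [6]], Q = [[1, 2, 4, 6], [3, 5], [7]].

So P = [[1, 3, 4, 7], [2, 5], [6]], Q = [[1, 2, 4, 6], [3, 5], [7]].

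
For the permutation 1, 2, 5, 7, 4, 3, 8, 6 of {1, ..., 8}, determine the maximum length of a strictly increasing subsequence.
5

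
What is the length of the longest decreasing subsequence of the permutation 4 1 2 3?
2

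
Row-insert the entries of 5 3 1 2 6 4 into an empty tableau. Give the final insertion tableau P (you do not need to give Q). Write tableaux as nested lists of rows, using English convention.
P = [[1, 2, 4], [3, 6], [5]]

Insert 5: appended to row 1. P = [[5]].
Insert 3: 3 bumps 5 from row 1; 5 starts row 2. P = [[3], [5]].
Insert 1: 1 bumps 3 from row 1; 3 bumps 5 from row 2; 5 starts row 3. P = [[1], [3], [5]].
Insert 2: appended to row 1. P = [[1, 2], [3], [5]].
Insert 6: appended to row 1. P = [[1, 2, 6], [3], [5]].
Insert 4: 4 bumps 6 from row 1; 6 appends to row 2. P = [[1, 2, 4], [3, 6], [5]].

So P = [[1, 2, 4], [3, 6], [5]].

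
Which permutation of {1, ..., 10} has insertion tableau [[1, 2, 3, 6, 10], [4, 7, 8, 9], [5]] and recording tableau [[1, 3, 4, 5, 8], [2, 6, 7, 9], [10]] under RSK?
5 1 7 8 9 2 4 10 6 3

Reverse the RSK construction: for i from n down to 1, find the cell of Q containing i, remove the entry at that cell from P, and reverse-bump it up through P; the value ejected from row 1 is w(i).

Step i=10: Q has 10 at row 3, column 1; remove 5 from row 3 of P and reverse-bump: 5 enters row 2 and ejects 4; 4 enters row 1 and ejects 3. So w(10) = 3. P is now [[1, 2, 4, 6, 10], [5, 7, 8, 9]].
Step i=9: Q has 9 at row 2, column 4; remove 9 from row 2 of P and reverse-bump: 9 enters row 1 and ejects 6. So w(9) = 6. P is now [[1, 2, 4, 9, 10], [5, 7, 8]].
Step i=8: Q has 8 at row 1, column 5; remove that cell from P, ejecting 10. So w(8) = 10. P is now [[1, 2, 4, 9], [5, 7, 8]].
Step i=7: Q has 7 at row 2, column 3; remove 8 from row 2 of P and reverse-bump: 8 enters row 1 and ejects 4. So w(7) = 4. P is now [[1, 2, 8, 9], [5, 7]].
Step i=6: Q has 6 at row 2, column 2; remove 7 from row 2 of P and reverse-bump: 7 enters row 1 and ejects 2. So w(6) = 2. P is now [[1, 7, 8, 9], [5]].
Step i=5: Q has 5 at row 1, column 4; remove that cell from P, ejecting 9. So w(5) = 9. P is now [[1, 7, 8], [5]].
Step i=4: Q has 4 at row 1, column 3; remove that cell from P, ejecting 8. So w(4) = 8. P is now [[1, 7], [5]].
Step i=3: Q has 3 at row 1, column 2; remove that cell from P, ejecting 7. So w(3) = 7. P is now [[1], [5]].
Step i=2: Q has 2 at row 2, column 1; remove 5 from row 2 of P and reverse-bump: 5 enters row 1 and ejects 1. So w(2) = 1. P is now [[5]].
Step i=1: Q has 1 at row 1, column 1; remove that cell from P, ejecting 5. So w(1) = 5. P is now [].

So w = 5 1 7 8 9 2 4 10 6 3.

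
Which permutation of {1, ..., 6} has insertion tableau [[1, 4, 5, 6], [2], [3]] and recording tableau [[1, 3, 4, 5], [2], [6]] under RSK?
3 2 4 5 6 1

Reverse RSK: for i = n, n-1, ..., 1, locate i in Q, remove the corresponding corner cell from P, and reverse-bump its entry up through P; the value ejected from row 1 is w(i).

So w = 3 2 4 5 6 1.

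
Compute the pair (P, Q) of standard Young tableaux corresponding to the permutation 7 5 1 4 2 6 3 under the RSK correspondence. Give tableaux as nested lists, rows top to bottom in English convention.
P = [[1, 2, 3], [4, 6], [5], [7]], Q = [[1, 4, 6], [2, 7], [3], [5]]

Insert each entry of the permutation into P by Schensted row insertion, recording in Q the position of each new cell.

Insert 7: appended to row 1. P = [[7]], Q = [[1]].
Insert 5: 5 bumps 7 from row 1; 7 starts row 2. P = [[5], [7]], Q = [[1], [2]].
Insert 1: 1 bumps 5 from row 1; 5 bumps 7 from row 2; 7 starts row 3. P = [[1], [5], [7]], Q = [[1], [2], [3]].
Insert 4: appended to row 1. P = [[1, 4], [5], [7]], Q = [[1, 4], [2], [3]].
Insert 2: 2 bumps 4 from row 1; 4 bumps 5 from row 2; 5 bumps 7 from row 3; 7 starts row 4. P = [[1, 2], [4], [5], [7]], Q = [[1, 4], [2], [3], [5]].
Insert 6: appended to row 1. P = [[1, 2, 6], [4], [5], [7]], Q = [[1, 4, 6], [2], [3], [5]].
Insert 3: 3 bumps 6 from row 1; 6 appends to row 2. P = [[1, 2, 3], [4, 6], [5], [7]], Q = [[1, 4, 6], [2, 7], [3], [5]].

So P = [[1, 2, 3], [4, 6], [5], [7]], Q = [[1, 4, 6], [2, 7], [3], [5]].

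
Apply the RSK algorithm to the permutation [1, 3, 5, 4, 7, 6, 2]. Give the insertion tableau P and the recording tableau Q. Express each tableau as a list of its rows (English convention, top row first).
P = [[1, 2, 4, 6], [3, 7], [5]], Q = [[1, 2, 3, 5], [4, 6], [7]]

Insert each entry of the permutation into P by Schensted row insertion, recording in Q the position of each new cell.

Insert 1: appended to row 1. P = [[1]], Q = [[1]].
Insert 3: appended to row 1. P = [[1, 3]], Q = [[1, 2]].
Insert 5: appended to row 1. P = [[1, 3, 5]], Q = [[1, 2, 3]].
Insert 4: 4 bumps 5 from row 1; 5 starts row 2. P = [[1, 3, 4], [5]], Q = [[1, 2, 3], [4]].
Insert 7: appended to row 1. P = [[1, 3, 4, 7], [5]], Q = [[1, 2, 3, 5], [4]].
Insert 6: 6 bumps 7 from row 1; 7 appends to row 2. P = [[1, 3, 4, 6], [5, 7]], Q = [[1, 2, 3, 5], [4, 6]].
Insert 2: 2 bumps 3 from row 1; 3 bumps 5 from row 2; 5 starts row 3. P = [[1, 2, 4, 6], [3, 7], [5]], Q = [[1, 2, 3, 5], [4, 6], [7]].

So P = [[1, 2, 4, 6], [3, 7], [5]], Q = [[1, 2, 3, 5], [4, 6], [7]].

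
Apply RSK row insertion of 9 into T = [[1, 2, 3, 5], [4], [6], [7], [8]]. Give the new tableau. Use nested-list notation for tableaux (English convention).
9 is larger than every entry of row 1, so it is appended to row 1. The new tableau is [[1, 2, 3, 5, 9], [4], [6], [7], [8]].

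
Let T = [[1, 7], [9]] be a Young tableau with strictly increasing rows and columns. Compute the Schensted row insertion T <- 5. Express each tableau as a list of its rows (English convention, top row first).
[[1, 5], [7], [9]]

In row 1, 5 replaces 7 (the leftmost entry greater than 5); 7 is bumped to row 2. In row 2, 7 replaces 9 (the leftmost entry greater than 7); 9 is bumped to row 3. 9 starts a new row 3. The new tableau is [[1, 5], [7], [9]].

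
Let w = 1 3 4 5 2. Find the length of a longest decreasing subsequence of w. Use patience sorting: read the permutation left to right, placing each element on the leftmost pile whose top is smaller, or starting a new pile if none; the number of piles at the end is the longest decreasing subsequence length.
1: new pile. tops = [1]
3: onto pile 1 (replacing 1). tops = [3]
4: onto pile 1 (replacing 3). tops = [4]
5: onto pile 1 (replacing 4). tops = [5]
2: new pile. tops = [5, 2]

2 piles, so the longest decreasing subsequence has length 2.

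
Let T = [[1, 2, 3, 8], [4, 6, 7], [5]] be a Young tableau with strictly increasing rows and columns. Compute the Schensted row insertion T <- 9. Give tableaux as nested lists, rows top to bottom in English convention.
[[1, 2, 3, 8, 9], [4, 6, 7], [5]]

9 is larger than every entry of row 1, so it is appended to row 1. The new tableau is [[1, 2, 3, 8, 9], [4, 6, 7], [5]].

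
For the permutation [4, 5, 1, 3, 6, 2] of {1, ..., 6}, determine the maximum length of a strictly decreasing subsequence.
3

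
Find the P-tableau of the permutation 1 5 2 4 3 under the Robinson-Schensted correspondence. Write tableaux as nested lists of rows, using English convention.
Insert 1: appended to row 1. P = [[1]].
Insert 5: appended to row 1. P = [[1, 5]].
Insert 2: 2 bumps 5 from row 1; 5 starts row 2. P = [[1, 2], [5]].
Insert 4: appended to row 1. P = [[1, 2, 4], [5]].
Insert 3: 3 bumps 4 from row 1; 4 bumps 5 from row 2; 5 starts row 3. P = [[1, 2, 3], [4], [5]].

So P = [[1, 2, 3], [4], [5]].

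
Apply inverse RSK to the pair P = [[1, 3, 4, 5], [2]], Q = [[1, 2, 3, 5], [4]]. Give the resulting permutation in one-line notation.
2 3 4 1 5

Reverse the RSK construction: for i from n down to 1, find the cell of Q containing i, remove the entry at that cell from P, and reverse-bump it up through P; the value ejected from row 1 is w(i).

Step i=5: Q has 5 at row 1, column 4; remove that cell from P, ejecting 5. So w(5) = 5. P is now [[1, 3, 4], [2]].
Step i=4: Q has 4 at row 2, column 1; remove 2 from row 2 of P and reverse-bump: 2 enters row 1 and ejects 1. So w(4) = 1. P is now [[2, 3, 4]].
Step i=3: Q has 3 at row 1, column 3; remove that cell from P, ejecting 4. So w(3) = 4. P is now [[2, 3]].
Step i=2: Q has 2 at row 1, column 2; remove that cell from P, ejecting 3. So w(2) = 3. P is now [[2]].
Step i=1: Q has 1 at row 1, column 1; remove that cell from P, ejecting 2. So w(1) = 2. P is now [].

So w = 2 3 4 1 5.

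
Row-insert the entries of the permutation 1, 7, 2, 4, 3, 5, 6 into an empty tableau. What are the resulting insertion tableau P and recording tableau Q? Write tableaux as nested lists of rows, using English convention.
Insert each entry of the permutation into P by Schensted row insertion, recording in Q the position of each new cell.

After inserting 1: P = [[1]].
After inserting 7: P = [[1, 7]].
After inserting 2: P = [[1, 2], [7]].
After inserting 4: P = [[1, 2, 4], [7]].
After inserting 3: P = [[1, 2, 3], [4], [7]].
After inserting 5: P = [[1, 2, 3, 5], [4], [7]].
After inserting 6: P = [[1, 2, 3, 5, 6], [4], [7]].

So P = [[1, 2, 3, 5, 6], [4], [7]], Q = [[1, 2, 4, 6, 7], [3], [5]].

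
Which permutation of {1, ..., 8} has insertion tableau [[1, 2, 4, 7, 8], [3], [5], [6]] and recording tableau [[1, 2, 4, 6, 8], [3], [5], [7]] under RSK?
Reverse the RSK construction: for i from n down to 1, find the cell of Q containing i, remove the entry at that cell from P, and reverse-bump it up through P; the value ejected from row 1 is w(i).

Step i=8: Q has 8 at row 1, column 5; remove that cell from P, ejecting 8. So w(8) = 8. P is now [[1, 2, 4, 7], [3], [5], [6]].
Step i=7: Q has 7 at row 4, column 1; remove 6 from row 4 of P and reverse-bump: 6 enters row 3 and ejects 5; 5 enters row 2 and ejects 3; 3 enters row 1 and ejects 2. So w(7) = 2. P is now [[1, 3, 4, 7], [5], [6]].
Step i=6: Q has 6 at row 1, column 4; remove that cell from P, ejecting 7. So w(6) = 7. P is now [[1, 3, 4], [5], [6]].
Step i=5: Q has 5 at row 3, column 1; remove 6 from row 3 of P and reverse-bump: 6 enters row 2 and ejects 5; 5 enters row 1 and ejects 4. So w(5) = 4. P is now [[1, 3, 5], [6]].
Step i=4: Q has 4 at row 1, column 3; remove that cell from P, ejecting 5. So w(4) = 5. P is now [[1, 3], [6]].
Step i=3: Q has 3 at row 2, column 1; remove 6 from row 2 of P and reverse-bump: 6 enters row 1 and ejects 3. So w(3) = 3. P is now [[1, 6]].
Step i=2: Q has 2 at row 1, column 2; remove that cell from P, ejecting 6. So w(2) = 6. P is now [[1]].
Step i=1: Q has 1 at row 1, column 1; remove that cell from P, ejecting 1. So w(1) = 1. P is now [].

So w = 1 6 3 5 4 7 2 8.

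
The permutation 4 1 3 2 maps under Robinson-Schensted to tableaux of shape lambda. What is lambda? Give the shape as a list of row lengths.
Row-insert each entry into an empty tableau.

After inserting 4: P = [[4]].
After inserting 1: P = [[1], [4]].
After inserting 3: P = [[1, 3], [4]].
After inserting 2: P = [[1, 2], [3], [4]].

The final insertion tableau P = [[1, 2], [3], [4]] has shape [2, 1, 1].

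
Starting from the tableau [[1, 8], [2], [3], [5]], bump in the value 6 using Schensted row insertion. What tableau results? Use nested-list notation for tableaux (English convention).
[[1, 6], [2, 8], [3], [5]]

In row 1, 6 replaces 8 (the leftmost entry greater than 6); 8 is bumped to row 2. 8 is appended to row 2. The new tableau is [[1, 6], [2, 8], [3], [5]].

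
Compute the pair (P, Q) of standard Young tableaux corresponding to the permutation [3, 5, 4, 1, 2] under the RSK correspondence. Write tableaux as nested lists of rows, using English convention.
P = [[1, 2], [3, 4], [5]], Q = [[1, 2], [3, 5], [4]]

Insert each entry of the permutation into P by Schensted row insertion, recording in Q the position of each new cell.

After inserting 3: P = [[3]].
After inserting 5: P = [[3, 5]].
After inserting 4: P = [[3, 4], [5]].
After inserting 1: P = [[1, 4], [3], [5]].
After inserting 2: P = [[1, 2], [3, 4], [5]].

So P = [[1, 2], [3, 4], [5]], Q = [[1, 2], [3, 5], [4]].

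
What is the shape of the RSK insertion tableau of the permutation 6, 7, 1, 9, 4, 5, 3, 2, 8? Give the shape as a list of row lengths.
RSK row insertion gives P = [[1, 2, 5, 8], [3, 7, 9], [4], [6]], which has shape [4, 3, 1, 1].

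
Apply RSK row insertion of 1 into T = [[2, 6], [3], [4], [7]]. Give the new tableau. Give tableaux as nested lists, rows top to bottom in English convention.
[[1, 6], [2], [3], [4], [7]]

In row 1, 1 replaces 2 (the leftmost entry greater than 1); 2 is bumped to row 2. In row 2, 2 replaces 3 (the leftmost entry greater than 2); 3 is bumped to row 3. In row 3, 3 replaces 4 (the leftmost entry greater than 3); 4 is bumped to row 4. In row 4, 4 replaces 7 (the leftmost entry greater than 4); 7 is bumped to row 5. 7 starts a new row 5. The new tableau is [[1, 6], [2], [3], [4], [7]].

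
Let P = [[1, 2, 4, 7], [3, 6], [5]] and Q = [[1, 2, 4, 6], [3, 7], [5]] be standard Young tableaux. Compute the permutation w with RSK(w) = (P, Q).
1 5 3 6 2 7 4

Reverse the RSK construction: for i from n down to 1, find the cell of Q containing i, remove the entry at that cell from P, and reverse-bump it up through P; the value ejected from row 1 is w(i).

Step i=7: Q has 7 at row 2, column 2; remove 6 from row 2 of P and reverse-bump: 6 enters row 1 and ejects 4. So w(7) = 4. P is now [[1, 2, 6, 7], [3], [5]].
Step i=6: Q has 6 at row 1, column 4; remove that cell from P, ejecting 7. So w(6) = 7. P is now [[1, 2, 6], [3], [5]].
Step i=5: Q has 5 at row 3, column 1; remove 5 from row 3 of P and reverse-bump: 5 enters row 2 and ejects 3; 3 enters row 1 and ejects 2. So w(5) = 2. P is now [[1, 3, 6], [5]].
Step i=4: Q has 4 at row 1, column 3; remove that cell from P, ejecting 6. So w(4) = 6. P is now [[1, 3], [5]].
Step i=3: Q has 3 at row 2, column 1; remove 5 from row 2 of P and reverse-bump: 5 enters row 1 and ejects 3. So w(3) = 3. P is now [[1, 5]].
Step i=2: Q has 2 at row 1, column 2; remove that cell from P, ejecting 5. So w(2) = 5. P is now [[1]].
Step i=1: Q has 1 at row 1, column 1; remove that cell from P, ejecting 1. So w(1) = 1. P is now [].

So w = 1 5 3 6 2 7 4.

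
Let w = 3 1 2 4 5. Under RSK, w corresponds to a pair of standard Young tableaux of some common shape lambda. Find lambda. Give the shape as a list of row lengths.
[4, 1]

RSK row insertion gives P = [[1, 2, 4, 5], [3]], which has shape [4, 1].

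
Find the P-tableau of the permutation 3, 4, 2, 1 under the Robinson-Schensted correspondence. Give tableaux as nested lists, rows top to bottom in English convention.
After inserting 3: P = [[3]].
After inserting 4: P = [[3, 4]].
After inserting 2: P = [[2, 4], [3]].
After inserting 1: P = [[1, 4], [2], [3]].

So P = [[1, 4], [2], [3]].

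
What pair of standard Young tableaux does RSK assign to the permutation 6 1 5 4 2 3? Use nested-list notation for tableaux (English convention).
P = [[1, 2, 3], [4], [5], [6]], Q = [[1, 3, 6], [2], [4], [5]]

Insert each entry of the permutation into P by Schensted row insertion, recording in Q the position of each new cell.

After inserting 6: P = [[6]].
After inserting 1: P = [[1], [6]].
After inserting 5: P = [[1, 5], [6]].
After inserting 4: P = [[1, 4], [5], [6]].
After inserting 2: P = [[1, 2], [4], [5], [6]].
After inserting 3: P = [[1, 2, 3], [4], [5], [6]].

So P = [[1, 2, 3], [4], [5], [6]], Q = [[1, 3, 6], [2], [4], [5]].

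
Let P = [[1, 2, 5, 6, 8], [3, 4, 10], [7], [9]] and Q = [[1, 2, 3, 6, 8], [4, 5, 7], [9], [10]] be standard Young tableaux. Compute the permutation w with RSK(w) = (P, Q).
3 4 9 1 5 10 7 8 6 2

Reverse the RSK construction: for i from n down to 1, find the cell of Q containing i, remove the entry at that cell from P, and reverse-bump it up through P; the value ejected from row 1 is w(i).

Step i=10: Q has 10 at row 4, column 1; remove 9 from row 4 of P and reverse-bump: 9 enters row 3 and ejects 7; 7 enters row 2 and ejects 4; 4 enters row 1 and ejects 2. So w(10) = 2. P is now [[1, 4, 5, 6, 8], [3, 7, 10], [9]].
Step i=9: Q has 9 at row 3, column 1; remove 9 from row 3 of P and reverse-bump: 9 enters row 2 and ejects 7; 7 enters row 1 and ejects 6. So w(9) = 6. P is now [[1, 4, 5, 7, 8], [3, 9, 10]].
Step i=8: Q has 8 at row 1, column 5; remove that cell from P, ejecting 8. So w(8) = 8. P is now [[1, 4, 5, 7], [3, 9, 10]].
Step i=7: Q has 7 at row 2, column 3; remove 10 from row 2 of P and reverse-bump: 10 enters row 1 and ejects 7. So w(7) = 7. P is now [[1, 4, 5, 10], [3, 9]].
Step i=6: Q has 6 at row 1, column 4; remove that cell from P, ejecting 10. So w(6) = 10. P is now [[1, 4, 5], [3, 9]].
Step i=5: Q has 5 at row 2, column 2; remove 9 from row 2 of P and reverse-bump: 9 enters row 1 and ejects 5. So w(5) = 5. P is now [[1, 4, 9], [3]].
Step i=4: Q has 4 at row 2, column 1; remove 3 from row 2 of P and reverse-bump: 3 enters row 1 and ejects 1. So w(4) = 1. P is now [[3, 4, 9]].
Step i=3: Q has 3 at row 1, column 3; remove that cell from P, ejecting 9. So w(3) = 9. P is now [[3, 4]].
Step i=2: Q has 2 at row 1, column 2; remove that cell from P, ejecting 4. So w(2) = 4. P is now [[3]].
Step i=1: Q has 1 at row 1, column 1; remove that cell from P, ejecting 3. So w(1) = 3. P is now [].

So w = 3 4 9 1 5 10 7 8 6 2.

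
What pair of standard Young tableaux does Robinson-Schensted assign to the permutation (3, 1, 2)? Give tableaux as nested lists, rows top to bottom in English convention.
Insert each entry of the permutation into P by Schensted row insertion, recording in Q the position of each new cell.

Insert 3: appended to row 1. P = [[3]].
Insert 1: 1 bumps 3 from row 1; 3 starts row 2. P = [[1], [3]].
Insert 2: appended to row 1. P = [[1, 2], [3]].

So P = [[1, 2], [3]], Q = [[1, 3], [2]].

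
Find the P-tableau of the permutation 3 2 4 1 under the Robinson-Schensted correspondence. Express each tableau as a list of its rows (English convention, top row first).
After inserting 3: P = [[3]].
After inserting 2: P = [[2], [3]].
After inserting 4: P = [[2, 4], [3]].
After inserting 1: P = [[1, 4], [2], [3]].

So P = [[1, 4], [2], [3]].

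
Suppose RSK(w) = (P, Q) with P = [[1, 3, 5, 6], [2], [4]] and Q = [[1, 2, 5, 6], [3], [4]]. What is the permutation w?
Reverse the RSK construction: for i from n down to 1, find the cell of Q containing i, remove the entry at that cell from P, and reverse-bump it up through P; the value ejected from row 1 is w(i).

Step i=6: Q has 6 at row 1, column 4; remove that cell from P, ejecting 6. So w(6) = 6. P is now [[1, 3, 5], [2], [4]].
Step i=5: Q has 5 at row 1, column 3; remove that cell from P, ejecting 5. So w(5) = 5. P is now [[1, 3], [2], [4]].
Step i=4: Q has 4 at row 3, column 1; remove 4 from row 3 of P and reverse-bump: 4 enters row 2 and ejects 2; 2 enters row 1 and ejects 1. So w(4) = 1. P is now [[2, 3], [4]].
Step i=3: Q has 3 at row 2, column 1; remove 4 from row 2 of P and reverse-bump: 4 enters row 1 and ejects 3. So w(3) = 3. P is now [[2, 4]].
Step i=2: Q has 2 at row 1, column 2; remove that cell from P, ejecting 4. So w(2) = 4. P is now [[2]].
Step i=1: Q has 1 at row 1, column 1; remove that cell from P, ejecting 2. So w(1) = 2. P is now [].

So w = 2 4 3 1 5 6.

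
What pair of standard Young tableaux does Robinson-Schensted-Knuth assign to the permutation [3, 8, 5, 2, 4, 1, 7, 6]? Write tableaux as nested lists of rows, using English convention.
P = [[1, 4, 6], [2, 5, 7], [3], [8]], Q = [[1, 2, 7], [3, 5, 8], [4], [6]]

Insert each entry of the permutation into P by Schensted row insertion, recording in Q the position of each new cell.

After inserting 3: P = [[3]].
After inserting 8: P = [[3, 8]].
After inserting 5: P = [[3, 5], [8]].
After inserting 2: P = [[2, 5], [3], [8]].
After inserting 4: P = [[2, 4], [3, 5], [8]].
After inserting 1: P = [[1, 4], [2, 5], [3], [8]].
After inserting 7: P = [[1, 4, 7], [2, 5], [3], [8]].
After inserting 6: P = [[1, 4, 6], [2, 5, 7], [3], [8]].

So P = [[1, 4, 6], [2, 5, 7], [3], [8]], Q = [[1, 2, 7], [3, 5, 8], [4], [6]].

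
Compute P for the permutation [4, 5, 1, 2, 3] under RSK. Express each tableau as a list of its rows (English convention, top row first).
Insert 4: appended to row 1. P = [[4]].
Insert 5: appended to row 1. P = [[4, 5]].
Insert 1: 1 bumps 4 from row 1; 4 starts row 2. P = [[1, 5], [4]].
Insert 2: 2 bumps 5 from row 1; 5 appends to row 2. P = [[1, 2], [4, 5]].
Insert 3: appended to row 1. P = [[1, 2, 3], [4, 5]].

So P = [[1, 2, 3], [4, 5]].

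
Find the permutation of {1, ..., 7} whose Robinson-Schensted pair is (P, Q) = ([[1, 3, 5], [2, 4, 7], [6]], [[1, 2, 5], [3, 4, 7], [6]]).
Reverse the RSK construction: for i from n down to 1, find the cell of Q containing i, remove the entry at that cell from P, and reverse-bump it up through P; the value ejected from row 1 is w(i).

Step i=7: Q has 7 at row 2, column 3; remove 7 from row 2 of P and reverse-bump: 7 enters row 1 and ejects 5. So w(7) = 5. P is now [[1, 3, 7], [2, 4], [6]].
Step i=6: Q has 6 at row 3, column 1; remove 6 from row 3 of P and reverse-bump: 6 enters row 2 and ejects 4; 4 enters row 1 and ejects 3. So w(6) = 3. P is now [[1, 4, 7], [2, 6]].
Step i=5: Q has 5 at row 1, column 3; remove that cell from P, ejecting 7. So w(5) = 7. P is now [[1, 4], [2, 6]].
Step i=4: Q has 4 at row 2, column 2; remove 6 from row 2 of P and reverse-bump: 6 enters row 1 and ejects 4. So w(4) = 4. P is now [[1, 6], [2]].
Step i=3: Q has 3 at row 2, column 1; remove 2 from row 2 of P and reverse-bump: 2 enters row 1 and ejects 1. So w(3) = 1. P is now [[2, 6]].
Step i=2: Q has 2 at row 1, column 2; remove that cell from P, ejecting 6. So w(2) = 6. P is now [[2]].
Step i=1: Q has 1 at row 1, column 1; remove that cell from P, ejecting 2. So w(1) = 2. P is now [].

So w = 2 6 1 4 7 3 5.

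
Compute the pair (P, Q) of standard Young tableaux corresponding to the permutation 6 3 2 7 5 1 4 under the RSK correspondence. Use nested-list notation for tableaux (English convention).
Insert each entry of the permutation into P by Schensted row insertion, recording in Q the position of each new cell.

Insert 6: appended to row 1. P = [[6]].
Insert 3: 3 bumps 6 from row 1; 6 starts row 2. P = [[3], [6]].
Insert 2: 2 bumps 3 from row 1; 3 bumps 6 from row 2; 6 starts row 3. P = [[2], [3], [6]].
Insert 7: appended to row 1. P = [[2, 7], [3], [6]].
Insert 5: 5 bumps 7 from row 1; 7 appends to row 2. P = [[2, 5], [3, 7], [6]].
Insert 1: 1 bumps 2 from row 1; 2 bumps 3 from row 2; 3 bumps 6 from row 3; 6 starts row 4. P = [[1, 5], [2, 7], [3], [6]].
Insert 4: 4 bumps 5 from row 1; 5 bumps 7 from row 2; 7 appends to row 3. P = [[1, 4], [2, 5], [3, 7], [6]].

So P = [[1, 4], [2, 5], [3, 7], [6]], Q = [[1, 4], [2, 5], [3, 7], [6]].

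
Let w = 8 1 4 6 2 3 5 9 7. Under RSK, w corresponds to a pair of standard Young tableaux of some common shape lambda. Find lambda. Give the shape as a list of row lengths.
[5, 3, 1]

Row-insert each entry into an empty tableau.

After inserting 8: P = [[8]].
After inserting 1: P = [[1], [8]].
After inserting 4: P = [[1, 4], [8]].
After inserting 6: P = [[1, 4, 6], [8]].
After inserting 2: P = [[1, 2, 6], [4], [8]].
After inserting 3: P = [[1, 2, 3], [4, 6], [8]].
After inserting 5: P = [[1, 2, 3, 5], [4, 6], [8]].
After inserting 9: P = [[1, 2, 3, 5, 9], [4, 6], [8]].
After inserting 7: P = [[1, 2, 3, 5, 7], [4, 6, 9], [8]].

The final insertion tableau P = [[1, 2, 3, 5, 7], [4, 6, 9], [8]] has shape [5, 3, 1].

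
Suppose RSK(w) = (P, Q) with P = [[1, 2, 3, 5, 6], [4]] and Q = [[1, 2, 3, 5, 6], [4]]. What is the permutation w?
1 2 4 3 5 6

Reverse the RSK construction: for i from n down to 1, find the cell of Q containing i, remove the entry at that cell from P, and reverse-bump it up through P; the value ejected from row 1 is w(i).

Step i=6: Q has 6 at row 1, column 5; remove that cell from P, ejecting 6. So w(6) = 6. P is now [[1, 2, 3, 5], [4]].
Step i=5: Q has 5 at row 1, column 4; remove that cell from P, ejecting 5. So w(5) = 5. P is now [[1, 2, 3], [4]].
Step i=4: Q has 4 at row 2, column 1; remove 4 from row 2 of P and reverse-bump: 4 enters row 1 and ejects 3. So w(4) = 3. P is now [[1, 2, 4]].
Step i=3: Q has 3 at row 1, column 3; remove that cell from P, ejecting 4. So w(3) = 4. P is now [[1, 2]].
Step i=2: Q has 2 at row 1, column 2; remove that cell from P, ejecting 2. So w(2) = 2. P is now [[1]].
Step i=1: Q has 1 at row 1, column 1; remove that cell from P, ejecting 1. So w(1) = 1. P is now [].

So w = 1 2 4 3 5 6.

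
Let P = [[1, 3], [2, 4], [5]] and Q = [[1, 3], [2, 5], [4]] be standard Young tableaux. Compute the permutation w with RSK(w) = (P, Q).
Reverse the RSK construction: for i from n down to 1, find the cell of Q containing i, remove the entry at that cell from P, and reverse-bump it up through P; the value ejected from row 1 is w(i).

Step i=5: Q has 5 at row 2, column 2; remove 4 from row 2 of P and reverse-bump: 4 enters row 1 and ejects 3. So w(5) = 3. P is now [[1, 4], [2], [5]].
Step i=4: Q has 4 at row 3, column 1; remove 5 from row 3 of P and reverse-bump: 5 enters row 2 and ejects 2; 2 enters row 1 and ejects 1. So w(4) = 1. P is now [[2, 4], [5]].
Step i=3: Q has 3 at row 1, column 2; remove that cell from P, ejecting 4. So w(3) = 4. P is now [[2], [5]].
Step i=2: Q has 2 at row 2, column 1; remove 5 from row 2 of P and reverse-bump: 5 enters row 1 and ejects 2. So w(2) = 2. P is now [[5]].
Step i=1: Q has 1 at row 1, column 1; remove that cell from P, ejecting 5. So w(1) = 5. P is now [].

So w = 5 2 4 1 3.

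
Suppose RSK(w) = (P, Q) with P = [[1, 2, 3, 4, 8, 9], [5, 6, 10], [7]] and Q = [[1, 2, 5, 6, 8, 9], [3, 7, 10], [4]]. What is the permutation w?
Reverse the RSK construction: for i from n down to 1, find the cell of Q containing i, remove the entry at that cell from P, and reverse-bump it up through P; the value ejected from row 1 is w(i).

Step i=10: Q has 10 at row 2, column 3; remove 10 from row 2 of P and reverse-bump: 10 enters row 1 and ejects 9. So w(10) = 9. P is now [[1, 2, 3, 4, 8, 10], [5, 6], [7]].
Step i=9: Q has 9 at row 1, column 6; remove that cell from P, ejecting 10. So w(9) = 10. P is now [[1, 2, 3, 4, 8], [5, 6], [7]].
Step i=8: Q has 8 at row 1, column 5; remove that cell from P, ejecting 8. So w(8) = 8. P is now [[1, 2, 3, 4], [5, 6], [7]].
Step i=7: Q has 7 at row 2, column 2; remove 6 from row 2 of P and reverse-bump: 6 enters row 1 and ejects 4. So w(7) = 4. P is now [[1, 2, 3, 6], [5], [7]].
Step i=6: Q has 6 at row 1, column 4; remove that cell from P, ejecting 6. So w(6) = 6. P is now [[1, 2, 3], [5], [7]].
Step i=5: Q has 5 at row 1, column 3; remove that cell from P, ejecting 3. So w(5) = 3. P is now [[1, 2], [5], [7]].
Step i=4: Q has 4 at row 3, column 1; remove 7 from row 3 of P and reverse-bump: 7 enters row 2 and ejects 5; 5 enters row 1 and ejects 2. So w(4) = 2. P is now [[1, 5], [7]].
Step i=3: Q has 3 at row 2, column 1; remove 7 from row 2 of P and reverse-bump: 7 enters row 1 and ejects 5. So w(3) = 5. P is now [[1, 7]].
Step i=2: Q has 2 at row 1, column 2; remove that cell from P, ejecting 7. So w(2) = 7. P is now [[1]].
Step i=1: Q has 1 at row 1, column 1; remove that cell from P, ejecting 1. So w(1) = 1. P is now [].

So w = 1 7 5 2 3 6 4 8 10 9.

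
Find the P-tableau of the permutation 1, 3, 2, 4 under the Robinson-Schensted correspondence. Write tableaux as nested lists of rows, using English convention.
P = [[1, 2, 4], [3]]

Insert 1: appended to row 1. P = [[1]].
Insert 3: appended to row 1. P = [[1, 3]].
Insert 2: 2 bumps 3 from row 1; 3 starts row 2. P = [[1, 2], [3]].
Insert 4: appended to row 1. P = [[1, 2, 4], [3]].

So P = [[1, 2, 4], [3]].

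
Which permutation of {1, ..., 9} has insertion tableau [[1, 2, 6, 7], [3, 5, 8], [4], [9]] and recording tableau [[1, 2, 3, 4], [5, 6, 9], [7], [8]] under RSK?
Reverse the RSK construction: for i from n down to 1, find the cell of Q containing i, remove the entry at that cell from P, and reverse-bump it up through P; the value ejected from row 1 is w(i).

Step i=9: Q has 9 at row 2, column 3; remove 8 from row 2 of P and reverse-bump: 8 enters row 1 and ejects 7. So w(9) = 7. P is now [[1, 2, 6, 8], [3, 5], [4], [9]].
Step i=8: Q has 8 at row 4, column 1; remove 9 from row 4 of P and reverse-bump: 9 enters row 3 and ejects 4; 4 enters row 2 and ejects 3; 3 enters row 1 and ejects 2. So w(8) = 2. P is now [[1, 3, 6, 8], [4, 5], [9]].
Step i=7: Q has 7 at row 3, column 1; remove 9 from row 3 of P and reverse-bump: 9 enters row 2 and ejects 5; 5 enters row 1 and ejects 3. So w(7) = 3. P is now [[1, 5, 6, 8], [4, 9]].
Step i=6: Q has 6 at row 2, column 2; remove 9 from row 2 of P and reverse-bump: 9 enters row 1 and ejects 8. So w(6) = 8. P is now [[1, 5, 6, 9], [4]].
Step i=5: Q has 5 at row 2, column 1; remove 4 from row 2 of P and reverse-bump: 4 enters row 1 and ejects 1. So w(5) = 1. P is now [[4, 5, 6, 9]].
Step i=4: Q has 4 at row 1, column 4; remove that cell from P, ejecting 9. So w(4) = 9. P is now [[4, 5, 6]].
Step i=3: Q has 3 at row 1, column 3; remove that cell from P, ejecting 6. So w(3) = 6. P is now [[4, 5]].
Step i=2: Q has 2 at row 1, column 2; remove that cell from P, ejecting 5. So w(2) = 5. P is now [[4]].
Step i=1: Q has 1 at row 1, column 1; remove that cell from P, ejecting 4. So w(1) = 4. P is now [].

So w = 4 5 6 9 1 8 3 2 7.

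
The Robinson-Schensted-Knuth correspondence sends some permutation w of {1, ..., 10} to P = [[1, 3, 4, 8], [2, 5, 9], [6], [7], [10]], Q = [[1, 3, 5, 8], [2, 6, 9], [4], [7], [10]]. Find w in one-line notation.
Reverse the RSK construction: for i from n down to 1, find the cell of Q containing i, remove the entry at that cell from P, and reverse-bump it up through P; the value ejected from row 1 is w(i).

Step i=10: Q has 10 at row 5, column 1; remove 10 from row 5 of P and reverse-bump: 10 enters row 4 and ejects 7; 7 enters row 3 and ejects 6; 6 enters row 2 and ejects 5; 5 enters row 1 and ejects 4. So w(10) = 4. P is now [[1, 3, 5, 8], [2, 6, 9], [7], [10]].
Step i=9: Q has 9 at row 2, column 3; remove 9 from row 2 of P and reverse-bump: 9 enters row 1 and ejects 8. So w(9) = 8. P is now [[1, 3, 5, 9], [2, 6], [7], [10]].
Step i=8: Q has 8 at row 1, column 4; remove that cell from P, ejecting 9. So w(8) = 9. P is now [[1, 3, 5], [2, 6], [7], [10]].
Step i=7: Q has 7 at row 4, column 1; remove 10 from row 4 of P and reverse-bump: 10 enters row 3 and ejects 7; 7 enters row 2 and ejects 6; 6 enters row 1 and ejects 5. So w(7) = 5. P is now [[1, 3, 6], [2, 7], [10]].
Step i=6: Q has 6 at row 2, column 2; remove 7 from row 2 of P and reverse-bump: 7 enters row 1 and ejects 6. So w(6) = 6. P is now [[1, 3, 7], [2], [10]].
Step i=5: Q has 5 at row 1, column 3; remove that cell from P, ejecting 7. So w(5) = 7. P is now [[1, 3], [2], [10]].
Step i=4: Q has 4 at row 3, column 1; remove 10 from row 3 of P and reverse-bump: 10 enters row 2 and ejects 2; 2 enters row 1 and ejects 1. So w(4) = 1. P is now [[2, 3], [10]].
Step i=3: Q has 3 at row 1, column 2; remove that cell from P, ejecting 3. So w(3) = 3. P is now [[2], [10]].
Step i=2: Q has 2 at row 2, column 1; remove 10 from row 2 of P and reverse-bump: 10 enters row 1 and ejects 2. So w(2) = 2. P is now [[10]].
Step i=1: Q has 1 at row 1, column 1; remove that cell from P, ejecting 10. So w(1) = 10. P is now [].

So w = 10 2 3 1 7 6 5 9 8 4.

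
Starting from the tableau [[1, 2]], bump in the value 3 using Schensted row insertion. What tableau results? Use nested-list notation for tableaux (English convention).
[[1, 2, 3]]

3 is larger than every entry of row 1, so it is appended to row 1. The new tableau is [[1, 2, 3]].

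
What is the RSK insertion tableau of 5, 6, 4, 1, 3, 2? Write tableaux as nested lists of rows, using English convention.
Insert 5: appended to row 1. P = [[5]].
Insert 6: appended to row 1. P = [[5, 6]].
Insert 4: 4 bumps 5 from row 1; 5 starts row 2. P = [[4, 6], [5]].
Insert 1: 1 bumps 4 from row 1; 4 bumps 5 from row 2; 5 starts row 3. P = [[1, 6], [4], [5]].
Insert 3: 3 bumps 6 from row 1; 6 appends to row 2. P = [[1, 3], [4, 6], [5]].
Insert 2: 2 bumps 3 from row 1; 3 bumps 4 from row 2; 4 bumps 5 from row 3; 5 starts row 4. P = [[1, 2], [3, 6], [4], [5]].

So P = [[1, 2], [3, 6], [4], [5]].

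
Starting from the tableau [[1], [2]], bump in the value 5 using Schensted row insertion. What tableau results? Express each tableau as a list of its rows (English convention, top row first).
[[1, 5], [2]]

5 is larger than every entry of row 1, so it is appended to row 1. The new tableau is [[1, 5], [2]].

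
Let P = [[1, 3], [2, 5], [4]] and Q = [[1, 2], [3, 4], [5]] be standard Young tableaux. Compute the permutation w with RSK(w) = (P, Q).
4 5 2 3 1

Reverse the RSK construction: for i from n down to 1, find the cell of Q containing i, remove the entry at that cell from P, and reverse-bump it up through P; the value ejected from row 1 is w(i).

Step i=5: Q has 5 at row 3, column 1; remove 4 from row 3 of P and reverse-bump: 4 enters row 2 and ejects 2; 2 enters row 1 and ejects 1. So w(5) = 1. P is now [[2, 3], [4, 5]].
Step i=4: Q has 4 at row 2, column 2; remove 5 from row 2 of P and reverse-bump: 5 enters row 1 and ejects 3. So w(4) = 3. P is now [[2, 5], [4]].
Step i=3: Q has 3 at row 2, column 1; remove 4 from row 2 of P and reverse-bump: 4 enters row 1 and ejects 2. So w(3) = 2. P is now [[4, 5]].
Step i=2: Q has 2 at row 1, column 2; remove that cell from P, ejecting 5. So w(2) = 5. P is now [[4]].
Step i=1: Q has 1 at row 1, column 1; remove that cell from P, ejecting 4. So w(1) = 4. P is now [].

So w = 4 5 2 3 1.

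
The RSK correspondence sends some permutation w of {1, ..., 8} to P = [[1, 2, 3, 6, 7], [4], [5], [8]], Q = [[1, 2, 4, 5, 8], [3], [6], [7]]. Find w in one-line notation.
1 8 2 5 6 4 3 7

Reverse the RSK construction: for i from n down to 1, find the cell of Q containing i, remove the entry at that cell from P, and reverse-bump it up through P; the value ejected from row 1 is w(i).

Step i=8: Q has 8 at row 1, column 5; remove that cell from P, ejecting 7. So w(8) = 7. P is now [[1, 2, 3, 6], [4], [5], [8]].
Step i=7: Q has 7 at row 4, column 1; remove 8 from row 4 of P and reverse-bump: 8 enters row 3 and ejects 5; 5 enters row 2 and ejects 4; 4 enters row 1 and ejects 3. So w(7) = 3. P is now [[1, 2, 4, 6], [5], [8]].
Step i=6: Q has 6 at row 3, column 1; remove 8 from row 3 of P and reverse-bump: 8 enters row 2 and ejects 5; 5 enters row 1 and ejects 4. So w(6) = 4. P is now [[1, 2, 5, 6], [8]].
Step i=5: Q has 5 at row 1, column 4; remove that cell from P, ejecting 6. So w(5) = 6. P is now [[1, 2, 5], [8]].
Step i=4: Q has 4 at row 1, column 3; remove that cell from P, ejecting 5. So w(4) = 5. P is now [[1, 2], [8]].
Step i=3: Q has 3 at row 2, column 1; remove 8 from row 2 of P and reverse-bump: 8 enters row 1 and ejects 2. So w(3) = 2. P is now [[1, 8]].
Step i=2: Q has 2 at row 1, column 2; remove that cell from P, ejecting 8. So w(2) = 8. P is now [[1]].
Step i=1: Q has 1 at row 1, column 1; remove that cell from P, ejecting 1. So w(1) = 1. P is now [].

So w = 1 8 2 5 6 4 3 7.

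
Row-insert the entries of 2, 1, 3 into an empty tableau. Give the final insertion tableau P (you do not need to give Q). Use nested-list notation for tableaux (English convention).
Insert 2: appended to row 1. P = [[2]].
Insert 1: 1 bumps 2 from row 1; 2 starts row 2. P = [[1], [2]].
Insert 3: appended to row 1. P = [[1, 3], [2]].

So P = [[1, 3], [2]].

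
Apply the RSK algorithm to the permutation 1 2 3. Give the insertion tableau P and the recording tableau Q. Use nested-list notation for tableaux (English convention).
Insert each entry of the permutation into P by Schensted row insertion, recording in Q the position of each new cell.

Insert 1: appended to row 1. P = [[1]].
Insert 2: appended to row 1. P = [[1, 2]].
Insert 3: appended to row 1. P = [[1, 2, 3]].

So P = [[1, 2, 3]], Q = [[1, 2, 3]].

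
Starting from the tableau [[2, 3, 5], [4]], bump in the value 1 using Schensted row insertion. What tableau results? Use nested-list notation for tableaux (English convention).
In row 1, 1 replaces 2 (the leftmost entry greater than 1); 2 is bumped to row 2. In row 2, 2 replaces 4 (the leftmost entry greater than 2); 4 is bumped to row 3. 4 starts a new row 3. The new tableau is [[1, 3, 5], [2], [4]].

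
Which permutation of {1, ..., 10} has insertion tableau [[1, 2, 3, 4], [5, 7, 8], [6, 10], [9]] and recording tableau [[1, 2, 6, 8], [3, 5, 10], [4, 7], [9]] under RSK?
9 10 6 1 2 7 5 8 3 4

Reverse the RSK construction: for i from n down to 1, find the cell of Q containing i, remove the entry at that cell from P, and reverse-bump it up through P; the value ejected from row 1 is w(i).

Step i=10: Q has 10 at row 2, column 3; remove 8 from row 2 of P and reverse-bump: 8 enters row 1 and ejects 4. So w(10) = 4. P is now [[1, 2, 3, 8], [5, 7], [6, 10], [9]].
Step i=9: Q has 9 at row 4, column 1; remove 9 from row 4 of P and reverse-bump: 9 enters row 3 and ejects 6; 6 enters row 2 and ejects 5; 5 enters row 1 and ejects 3. So w(9) = 3. P is now [[1, 2, 5, 8], [6, 7], [9, 10]].
Step i=8: Q has 8 at row 1, column 4; remove that cell from P, ejecting 8. So w(8) = 8. P is now [[1, 2, 5], [6, 7], [9, 10]].
Step i=7: Q has 7 at row 3, column 2; remove 10 from row 3 of P and reverse-bump: 10 enters row 2 and ejects 7; 7 enters row 1 and ejects 5. So w(7) = 5. P is now [[1, 2, 7], [6, 10], [9]].
Step i=6: Q has 6 at row 1, column 3; remove that cell from P, ejecting 7. So w(6) = 7. P is now [[1, 2], [6, 10], [9]].
Step i=5: Q has 5 at row 2, column 2; remove 10 from row 2 of P and reverse-bump: 10 enters row 1 and ejects 2. So w(5) = 2. P is now [[1, 10], [6], [9]].
Step i=4: Q has 4 at row 3, column 1; remove 9 from row 3 of P and reverse-bump: 9 enters row 2 and ejects 6; 6 enters row 1 and ejects 1. So w(4) = 1. P is now [[6, 10], [9]].
Step i=3: Q has 3 at row 2, column 1; remove 9 from row 2 of P and reverse-bump: 9 enters row 1 and ejects 6. So w(3) = 6. P is now [[9, 10]].
Step i=2: Q has 2 at row 1, column 2; remove that cell from P, ejecting 10. So w(2) = 10. P is now [[9]].
Step i=1: Q has 1 at row 1, column 1; remove that cell from P, ejecting 9. So w(1) = 9. P is now [].

So w = 9 10 6 1 2 7 5 8 3 4.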